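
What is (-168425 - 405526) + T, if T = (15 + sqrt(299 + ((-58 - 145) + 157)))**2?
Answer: -573473 + 30*sqrt(253) ≈ -5.7300e+5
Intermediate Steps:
T = (15 + sqrt(253))**2 (T = (15 + sqrt(299 + (-203 + 157)))**2 = (15 + sqrt(299 - 46))**2 = (15 + sqrt(253))**2 ≈ 955.18)
(-168425 - 405526) + T = (-168425 - 405526) + (15 + sqrt(253))**2 = -573951 + (15 + sqrt(253))**2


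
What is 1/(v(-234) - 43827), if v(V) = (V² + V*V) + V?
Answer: 1/65451 ≈ 1.5279e-5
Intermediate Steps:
v(V) = V + 2*V² (v(V) = (V² + V²) + V = 2*V² + V = V + 2*V²)
1/(v(-234) - 43827) = 1/(-234*(1 + 2*(-234)) - 43827) = 1/(-234*(1 - 468) - 43827) = 1/(-234*(-467) - 43827) = 1/(109278 - 43827) = 1/65451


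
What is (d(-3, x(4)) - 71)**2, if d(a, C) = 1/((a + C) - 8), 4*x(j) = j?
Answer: 505521/100 ≈ 5055.2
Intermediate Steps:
x(j) = j/4
d(a, C) = 1/(-8 + C + a) (d(a, C) = 1/((C + a) - 8) = 1/(-8 + C + a))
(d(-3, x(4)) - 71)**2 = (1/(-8 + (1/4)*4 - 3) - 71)**2 = (1/(-8 + 1 - 3) - 71)**2 = (1/(-10) - 71)**2 = (-1/10 - 71)**2 = (-711/10)**2 = 505521/100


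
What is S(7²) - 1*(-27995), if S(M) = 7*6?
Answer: 28037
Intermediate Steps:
S(M) = 42
S(7²) - 1*(-27995) = 42 - 1*(-27995) = 42 + 27995 = 28037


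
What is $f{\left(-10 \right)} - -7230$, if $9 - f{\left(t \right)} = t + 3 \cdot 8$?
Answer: $7225$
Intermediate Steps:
$f{\left(t \right)} = -15 - t$ ($f{\left(t \right)} = 9 - \left(t + 3 \cdot 8\right) = 9 - \left(t + 24\right) = 9 - \left(24 + t\right) = -15 - t$)
$f{\left(-10 \right)} - -7230 = \left(-15 - -10\right) - -7230 = \left(-15 + 10\right) + 7230 = -5 + 7230 = 7225$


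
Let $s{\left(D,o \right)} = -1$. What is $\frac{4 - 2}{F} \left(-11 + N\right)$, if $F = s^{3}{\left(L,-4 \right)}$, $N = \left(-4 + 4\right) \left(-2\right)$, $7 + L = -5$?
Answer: $22$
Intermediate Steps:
$L = -12$ ($L = -7 - 5 = -12$)
$N = 0$ ($N = 0 \left(-2\right) = 0$)
$F = -1$ ($F = \left(-1\right)^{3} = -1$)
$\frac{4 - 2}{F} \left(-11 + N\right) = \frac{4 - 2}{-1} \left(-11 + 0\right) = \left(4 - 2\right) \left(-1\right) \left(-11\right) = 2 \left(-1\right) \left(-11\right) = \left(-2\right) \left(-11\right) = 22$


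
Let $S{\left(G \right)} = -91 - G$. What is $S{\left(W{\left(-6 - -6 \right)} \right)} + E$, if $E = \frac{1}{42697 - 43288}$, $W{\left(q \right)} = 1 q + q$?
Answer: $- \frac{53782}{591} \approx -91.002$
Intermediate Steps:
$W{\left(q \right)} = 2 q$ ($W{\left(q \right)} = q + q = 2 q$)
$E = - \frac{1}{591}$ ($E = \frac{1}{-591} = - \frac{1}{591} \approx -0.001692$)
$S{\left(W{\left(-6 - -6 \right)} \right)} + E = \left(-91 - 2 \left(-6 - -6\right)\right) - \frac{1}{591} = \left(-91 - 2 \left(-6 + 6\right)\right) - \frac{1}{591} = \left(-91 - 2 \cdot 0\right) - \frac{1}{591} = \left(-91 - 0\right) - \frac{1}{591} = \left(-91 + 0\right) - \frac{1}{591} = -91 - \frac{1}{591} = - \frac{53782}{591}$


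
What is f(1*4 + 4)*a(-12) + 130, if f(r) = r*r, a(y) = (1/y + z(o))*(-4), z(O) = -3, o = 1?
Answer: 2758/3 ≈ 919.33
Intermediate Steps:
a(y) = 12 - 4/y (a(y) = (1/y - 3)*(-4) = (-3 + 1/y)*(-4) = 12 - 4/y)
f(r) = r²
f(1*4 + 4)*a(-12) + 130 = (1*4 + 4)²*(12 - 4/(-12)) + 130 = (4 + 4)²*(12 - 4*(-1/12)) + 130 = 8²*(12 + ⅓) + 130 = 64*(37/3) + 130 = 2368/3 + 130 = 2758/3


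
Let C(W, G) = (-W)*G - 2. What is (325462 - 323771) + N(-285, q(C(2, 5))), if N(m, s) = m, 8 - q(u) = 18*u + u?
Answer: 1406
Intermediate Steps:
C(W, G) = -2 - G*W (C(W, G) = -G*W - 2 = -2 - G*W)
q(u) = 8 - 19*u (q(u) = 8 - (18*u + u) = 8 - 19*u)
(325462 - 323771) + N(-285, q(C(2, 5))) = (325462 - 323771) - 285 = 1691 - 285 = 1406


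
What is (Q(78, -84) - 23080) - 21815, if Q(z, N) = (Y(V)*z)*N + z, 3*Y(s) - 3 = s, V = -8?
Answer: -33897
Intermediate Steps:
Y(s) = 1 + s/3
Q(z, N) = z - 5*N*z/3 (Q(z, N) = ((1 + (⅓)*(-8))*z)*N + z = ((1 - 8/3)*z)*N + z = (-5*z/3)*N + z = -5*N*z/3 + z = z - 5*N*z/3)
(Q(78, -84) - 23080) - 21815 = ((⅓)*78*(3 - 5*(-84)) - 23080) - 21815 = ((⅓)*78*(3 + 420) - 23080) - 21815 = ((⅓)*78*423 - 23080) - 21815 = (10998 - 23080) - 21815 = -12082 - 21815 = -33897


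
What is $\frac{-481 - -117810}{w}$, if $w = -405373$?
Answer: $- \frac{117329}{405373} \approx -0.28943$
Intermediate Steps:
$\frac{-481 - -117810}{w} = \frac{-481 - -117810}{-405373} = \left(-481 + 117810\right) \left(- \frac{1}{405373}\right) = 117329 \left(- \frac{1}{405373}\right) = - \frac{117329}{405373}$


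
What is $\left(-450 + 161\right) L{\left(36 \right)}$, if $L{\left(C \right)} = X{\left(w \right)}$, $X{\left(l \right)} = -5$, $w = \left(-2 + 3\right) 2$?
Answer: $1445$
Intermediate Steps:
$w = 2$ ($w = 1 \cdot 2 = 2$)
$L{\left(C \right)} = -5$
$\left(-450 + 161\right) L{\left(36 \right)} = \left(-450 + 161\right) \left(-5\right) = \left(-289\right) \left(-5\right) = 1445$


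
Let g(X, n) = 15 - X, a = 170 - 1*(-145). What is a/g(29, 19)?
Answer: -45/2 ≈ -22.500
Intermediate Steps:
a = 315 (a = 170 + 145 = 315)
a/g(29, 19) = 315/(15 - 1*29) = 315/(15 - 29) = 315/(-14) = 315*(-1/14) = -45/2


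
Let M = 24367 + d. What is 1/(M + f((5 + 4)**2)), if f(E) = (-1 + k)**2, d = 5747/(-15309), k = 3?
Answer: 2187/53298556 ≈ 4.1033e-5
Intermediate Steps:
d = -821/2187 (d = 5747*(-1/15309) = -821/2187 ≈ -0.37540)
f(E) = 4 (f(E) = (-1 + 3)**2 = 2**2 = 4)
M = 53289808/2187 (M = 24367 - 821/2187 = 53289808/2187 ≈ 24367.)
1/(M + f((5 + 4)**2)) = 1/(53289808/2187 + 4) = 1/(53298556/2187) = 2187/53298556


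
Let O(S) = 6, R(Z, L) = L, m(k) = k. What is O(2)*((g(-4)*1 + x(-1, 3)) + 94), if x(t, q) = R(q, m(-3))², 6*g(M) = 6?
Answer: 624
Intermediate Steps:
g(M) = 1 (g(M) = (⅙)*6 = 1)
x(t, q) = 9 (x(t, q) = (-3)² = 9)
O(2)*((g(-4)*1 + x(-1, 3)) + 94) = 6*((1*1 + 9) + 94) = 6*((1 + 9) + 94) = 6*(10 + 94) = 6*104 = 624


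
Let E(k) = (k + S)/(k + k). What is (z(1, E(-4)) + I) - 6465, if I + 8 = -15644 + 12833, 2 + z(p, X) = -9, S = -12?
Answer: -9295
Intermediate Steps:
E(k) = (-12 + k)/(2*k) (E(k) = (k - 12)/(k + k) = (-12 + k)/((2*k)) = (-12 + k)*(1/(2*k)) = (-12 + k)/(2*k))
z(p, X) = -11 (z(p, X) = -2 - 9 = -11)
I = -2819 (I = -8 + (-15644 + 12833) = -8 - 2811 = -2819)
(z(1, E(-4)) + I) - 6465 = (-11 - 2819) - 6465 = -2830 - 6465 = -9295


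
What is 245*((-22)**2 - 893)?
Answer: -100205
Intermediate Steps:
245*((-22)**2 - 893) = 245*(484 - 893) = 245*(-409) = -100205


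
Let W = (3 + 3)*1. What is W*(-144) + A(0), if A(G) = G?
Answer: -864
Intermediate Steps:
W = 6 (W = 6*1 = 6)
W*(-144) + A(0) = 6*(-144) + 0 = -864 + 0 = -864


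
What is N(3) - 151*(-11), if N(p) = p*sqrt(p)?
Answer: 1661 + 3*sqrt(3) ≈ 1666.2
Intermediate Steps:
N(p) = p**(3/2)
N(3) - 151*(-11) = 3**(3/2) - 151*(-11) = 3*sqrt(3) + 1661 = 1661 + 3*sqrt(3)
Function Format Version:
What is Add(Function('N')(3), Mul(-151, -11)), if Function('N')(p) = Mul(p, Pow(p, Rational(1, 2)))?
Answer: Add(1661, Mul(3, Pow(3, Rational(1, 2)))) ≈ 1666.2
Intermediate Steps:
Function('N')(p) = Pow(p, Rational(3, 2))
Add(Function('N')(3), Mul(-151, -11)) = Add(Pow(3, Rational(3, 2)), Mul(-151, -11)) = Add(Mul(3, Pow(3, Rational(1, 2))), 1661) = Add(1661, Mul(3, Pow(3, Rational(1, 2))))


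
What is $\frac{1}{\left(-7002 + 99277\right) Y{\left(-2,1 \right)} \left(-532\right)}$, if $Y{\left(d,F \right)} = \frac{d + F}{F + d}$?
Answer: $- \frac{1}{49090300} \approx -2.0371 \cdot 10^{-8}$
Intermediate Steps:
$Y{\left(d,F \right)} = 1$ ($Y{\left(d,F \right)} = \frac{F + d}{F + d} = 1$)
$\frac{1}{\left(-7002 + 99277\right) Y{\left(-2,1 \right)} \left(-532\right)} = \frac{1}{\left(-7002 + 99277\right) 1 \left(-532\right)} = \frac{1}{92275 \left(-532\right)} = \frac{1}{92275} \left(- \frac{1}{532}\right) = - \frac{1}{49090300}$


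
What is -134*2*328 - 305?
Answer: -88209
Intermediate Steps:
-134*2*328 - 305 = -268*328 - 305 = -87904 - 305 = -88209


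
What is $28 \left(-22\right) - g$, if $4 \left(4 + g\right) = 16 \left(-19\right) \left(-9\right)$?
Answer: $-1296$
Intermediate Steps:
$g = 680$ ($g = -4 + \frac{16 \left(-19\right) \left(-9\right)}{4} = -4 + \frac{\left(-304\right) \left(-9\right)}{4} = -4 + \frac{1}{4} \cdot 2736 = -4 + 684 = 680$)
$28 \left(-22\right) - g = 28 \left(-22\right) - 680 = -616 - 680 = -1296$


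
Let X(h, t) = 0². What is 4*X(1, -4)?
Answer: 0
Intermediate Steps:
X(h, t) = 0
4*X(1, -4) = 4*0 = 0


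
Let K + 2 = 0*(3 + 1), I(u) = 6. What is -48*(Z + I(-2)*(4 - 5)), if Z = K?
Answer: 384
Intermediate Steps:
K = -2 (K = -2 + 0*(3 + 1) = -2 + 0*4 = -2 + 0 = -2)
Z = -2
-48*(Z + I(-2)*(4 - 5)) = -48*(-2 + 6*(4 - 5)) = -48*(-2 + 6*(-1)) = -48*(-2 - 6) = -48*(-8) = 384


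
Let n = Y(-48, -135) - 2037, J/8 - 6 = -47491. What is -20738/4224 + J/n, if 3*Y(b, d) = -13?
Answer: 585854981/3233472 ≈ 181.18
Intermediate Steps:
J = -379880 (J = 48 + 8*(-47491) = 48 - 379928 = -379880)
Y(b, d) = -13/3 (Y(b, d) = (⅓)*(-13) = -13/3)
n = -6124/3 (n = -13/3 - 2037 = -6124/3 ≈ -2041.3)
-20738/4224 + J/n = -20738/4224 - 379880/(-6124/3) = -20738*1/4224 - 379880*(-3/6124) = -10369/2112 + 284910/1531 = 585854981/3233472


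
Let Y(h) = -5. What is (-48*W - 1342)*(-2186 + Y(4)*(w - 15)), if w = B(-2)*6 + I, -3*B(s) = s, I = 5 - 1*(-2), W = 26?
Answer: 5609940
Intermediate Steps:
I = 7 (I = 5 + 2 = 7)
B(s) = -s/3
w = 11 (w = -1/3*(-2)*6 + 7 = (2/3)*6 + 7 = 4 + 7 = 11)
(-48*W - 1342)*(-2186 + Y(4)*(w - 15)) = (-48*26 - 1342)*(-2186 - 5*(11 - 15)) = (-1248 - 1342)*(-2186 - 5*(-4)) = -2590*(-2186 + 20) = -2590*(-2166) = 5609940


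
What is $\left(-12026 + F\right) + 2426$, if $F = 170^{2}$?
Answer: $19300$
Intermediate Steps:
$F = 28900$
$\left(-12026 + F\right) + 2426 = \left(-12026 + 28900\right) + 2426 = 16874 + 2426 = 19300$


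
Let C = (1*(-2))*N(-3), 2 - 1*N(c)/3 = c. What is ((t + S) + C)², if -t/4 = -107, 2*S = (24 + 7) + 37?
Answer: 186624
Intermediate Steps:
S = 34 (S = ((24 + 7) + 37)/2 = (31 + 37)/2 = (½)*68 = 34)
t = 428 (t = -4*(-107) = 428)
N(c) = 6 - 3*c
C = -30 (C = (1*(-2))*(6 - 3*(-3)) = -2*(6 + 9) = -2*15 = -30)
((t + S) + C)² = ((428 + 34) - 30)² = (462 - 30)² = 432² = 186624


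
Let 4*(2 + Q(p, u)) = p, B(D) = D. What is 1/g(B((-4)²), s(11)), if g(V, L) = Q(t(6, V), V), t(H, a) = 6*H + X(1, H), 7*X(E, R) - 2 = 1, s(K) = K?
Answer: 28/199 ≈ 0.14070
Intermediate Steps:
X(E, R) = 3/7 (X(E, R) = 2/7 + (⅐)*1 = 2/7 + ⅐ = 3/7)
t(H, a) = 3/7 + 6*H (t(H, a) = 6*H + 3/7 = 3/7 + 6*H)
Q(p, u) = -2 + p/4
g(V, L) = 199/28 (g(V, L) = -2 + (3/7 + 6*6)/4 = -2 + (3/7 + 36)/4 = -2 + (¼)*(255/7) = -2 + 255/28 = 199/28)
1/g(B((-4)²), s(11)) = 1/(199/28) = 28/199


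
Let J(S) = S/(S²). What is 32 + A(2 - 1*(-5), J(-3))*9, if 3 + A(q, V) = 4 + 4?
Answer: 77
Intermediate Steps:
J(S) = 1/S (J(S) = S/S² = 1/S)
A(q, V) = 5 (A(q, V) = -3 + (4 + 4) = -3 + 8 = 5)
32 + A(2 - 1*(-5), J(-3))*9 = 32 + 5*9 = 32 + 45 = 77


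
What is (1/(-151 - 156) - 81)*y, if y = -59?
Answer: 1467212/307 ≈ 4779.2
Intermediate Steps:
(1/(-151 - 156) - 81)*y = (1/(-151 - 156) - 81)*(-59) = (1/(-307) - 81)*(-59) = (-1/307 - 81)*(-59) = -24868/307*(-59) = 1467212/307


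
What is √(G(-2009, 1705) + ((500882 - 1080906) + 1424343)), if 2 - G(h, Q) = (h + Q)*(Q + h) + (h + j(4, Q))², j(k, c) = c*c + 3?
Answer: 2*I*√2109783659614 ≈ 2.905e+6*I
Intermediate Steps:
j(k, c) = 3 + c² (j(k, c) = c² + 3 = 3 + c²)
G(h, Q) = 2 - (Q + h)² - (3 + h + Q²)² (G(h, Q) = 2 - ((h + Q)*(Q + h) + (h + (3 + Q²))²) = 2 - ((Q + h)*(Q + h) + (3 + h + Q²)²) = 2 - ((Q + h)² + (3 + h + Q²)²) = 2 + (-(Q + h)² - (3 + h + Q²)²) = 2 - (Q + h)² - (3 + h + Q²)²)
√(G(-2009, 1705) + ((500882 - 1080906) + 1424343)) = √((2 - (1705 - 2009)² - (3 - 2009 + 1705²)²) + ((500882 - 1080906) + 1424343)) = √((2 - 1*(-304)² - (3 - 2009 + 2907025)²) + (-580024 + 1424343)) = √((2 - 1*92416 - 1*2905019²) + 844319) = √((2 - 92416 - 1*8439135390361) + 844319) = √((2 - 92416 - 8439135390361) + 844319) = √(-8439135482775 + 844319) = √(-8439134638456) = 2*I*√2109783659614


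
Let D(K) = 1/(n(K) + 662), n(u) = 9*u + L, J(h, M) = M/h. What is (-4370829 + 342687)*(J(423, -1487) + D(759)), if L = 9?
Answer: 7489021574207/528891 ≈ 1.4160e+7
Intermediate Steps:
n(u) = 9 + 9*u (n(u) = 9*u + 9 = 9 + 9*u)
D(K) = 1/(671 + 9*K) (D(K) = 1/((9 + 9*K) + 662) = 1/(671 + 9*K))
(-4370829 + 342687)*(J(423, -1487) + D(759)) = (-4370829 + 342687)*(-1487/423 + 1/(671 + 9*759)) = -4028142*(-1487*1/423 + 1/(671 + 6831)) = -4028142*(-1487/423 + 1/7502) = -4028142*(-11155051/3173346) = 7489021574207/528891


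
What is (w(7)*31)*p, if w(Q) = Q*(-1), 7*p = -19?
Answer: 589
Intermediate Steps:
p = -19/7 (p = (⅐)*(-19) = -19/7 ≈ -2.7143)
w(Q) = -Q
(w(7)*31)*p = (-1*7*31)*(-19/7) = -7*31*(-19/7) = -217*(-19/7) = 589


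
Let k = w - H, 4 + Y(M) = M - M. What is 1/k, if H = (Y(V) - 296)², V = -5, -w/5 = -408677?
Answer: 1/1953385 ≈ 5.1193e-7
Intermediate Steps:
w = 2043385 (w = -5*(-408677) = 2043385)
Y(M) = -4 (Y(M) = -4 + (M - M) = -4 + 0 = -4)
H = 90000 (H = (-4 - 296)² = (-300)² = 90000)
k = 1953385 (k = 2043385 - 1*90000 = 2043385 - 90000 = 1953385)
1/k = 1/1953385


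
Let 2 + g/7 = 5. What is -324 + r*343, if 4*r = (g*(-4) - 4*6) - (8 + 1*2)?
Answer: -20885/2 ≈ -10443.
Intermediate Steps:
g = 21 (g = -14 + 7*5 = -14 + 35 = 21)
r = -59/2 (r = ((21*(-4) - 4*6) - (8 + 1*2))/4 = ((-84 - 24) - (8 + 2))/4 = (-108 - 1*10)/4 = (-108 - 10)/4 = (¼)*(-118) = -59/2 ≈ -29.500)
-324 + r*343 = -324 - 59/2*343 = -324 - 20237/2 = -20885/2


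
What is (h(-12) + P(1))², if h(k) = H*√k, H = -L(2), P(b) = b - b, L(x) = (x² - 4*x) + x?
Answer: -48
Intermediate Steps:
L(x) = x² - 3*x
P(b) = 0
H = 2 (H = -2*(-3 + 2) = -2*(-1) = -1*(-2) = 2)
h(k) = 2*√k
(h(-12) + P(1))² = (2*√(-12) + 0)² = (2*(2*I*√3) + 0)² = (4*I*√3 + 0)² = (4*I*√3)² = -48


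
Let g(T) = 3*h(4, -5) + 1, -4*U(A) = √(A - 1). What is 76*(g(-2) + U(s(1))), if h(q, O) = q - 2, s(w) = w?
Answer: 532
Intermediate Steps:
U(A) = -√(-1 + A)/4 (U(A) = -√(A - 1)/4 = -√(-1 + A)/4)
h(q, O) = -2 + q
g(T) = 7 (g(T) = 3*(-2 + 4) + 1 = 3*2 + 1 = 6 + 1 = 7)
76*(g(-2) + U(s(1))) = 76*(7 - √(-1 + 1)/4) = 76*(7 - √0/4) = 76*(7 - ¼*0) = 76*(7 + 0) = 76*7 = 532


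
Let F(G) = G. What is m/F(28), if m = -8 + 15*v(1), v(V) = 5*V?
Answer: 67/28 ≈ 2.3929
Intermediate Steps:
m = 67 (m = -8 + 15*(5*1) = -8 + 15*5 = -8 + 75 = 67)
m/F(28) = 67/28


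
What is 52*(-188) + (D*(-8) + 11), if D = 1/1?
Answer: -9773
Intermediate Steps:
D = 1
52*(-188) + (D*(-8) + 11) = 52*(-188) + (1*(-8) + 11) = -9776 + (-8 + 11) = -9776 + 3 = -9773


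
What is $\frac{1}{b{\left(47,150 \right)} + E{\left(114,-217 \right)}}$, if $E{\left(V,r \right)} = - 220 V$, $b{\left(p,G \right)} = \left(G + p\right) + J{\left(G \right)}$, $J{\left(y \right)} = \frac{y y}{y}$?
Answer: $- \frac{1}{24733} \approx -4.0432 \cdot 10^{-5}$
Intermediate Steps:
$J{\left(y \right)} = y$ ($J{\left(y \right)} = \frac{y^{2}}{y} = y$)
$b{\left(p,G \right)} = p + 2 G$ ($b{\left(p,G \right)} = \left(G + p\right) + G = p + 2 G$)
$\frac{1}{b{\left(47,150 \right)} + E{\left(114,-217 \right)}} = \frac{1}{\left(47 + 2 \cdot 150\right) - 25080} = \frac{1}{\left(47 + 300\right) - 25080} = \frac{1}{347 - 25080} = \frac{1}{-24733} = - \frac{1}{24733}$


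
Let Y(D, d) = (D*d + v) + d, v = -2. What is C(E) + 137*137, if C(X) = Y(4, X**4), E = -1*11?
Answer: 91972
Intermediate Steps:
E = -11
Y(D, d) = -2 + d + D*d (Y(D, d) = (D*d - 2) + d = (-2 + D*d) + d = -2 + d + D*d)
C(X) = -2 + 5*X**4 (C(X) = -2 + X**4 + 4*X**4 = -2 + 5*X**4)
C(E) + 137*137 = (-2 + 5*(-11)**4) + 137*137 = (-2 + 5*14641) + 18769 = (-2 + 73205) + 18769 = 73203 + 18769 = 91972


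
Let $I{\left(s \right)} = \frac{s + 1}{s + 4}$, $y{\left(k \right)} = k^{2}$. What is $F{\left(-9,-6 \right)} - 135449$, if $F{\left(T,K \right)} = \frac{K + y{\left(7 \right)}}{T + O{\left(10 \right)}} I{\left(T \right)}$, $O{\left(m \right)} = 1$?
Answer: $- \frac{677288}{5} \approx -1.3546 \cdot 10^{5}$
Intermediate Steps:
$I{\left(s \right)} = \frac{1 + s}{4 + s}$
$F{\left(T,K \right)} = \frac{49 + K}{4 + T}$ ($F{\left(T,K \right)} = \frac{K + 7^{2}}{T + 1} \frac{1 + T}{4 + T} = \frac{K + 49}{1 + T} \frac{1 + T}{4 + T} = \frac{49 + K}{1 + T} \frac{1 + T}{4 + T} = \frac{49 + K}{4 + T}$)
$F{\left(-9,-6 \right)} - 135449 = \frac{49 - 6}{4 - 9} - 135449 = \frac{1}{-5} \cdot 43 - 135449 = \left(- \frac{1}{5}\right) 43 - 135449 = - \frac{43}{5} - 135449 = - \frac{677288}{5}$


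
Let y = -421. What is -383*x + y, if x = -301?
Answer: 114862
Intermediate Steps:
-383*x + y = -383*(-301) - 421 = 115283 - 421 = 114862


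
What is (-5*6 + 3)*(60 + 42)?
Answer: -2754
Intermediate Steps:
(-5*6 + 3)*(60 + 42) = (-30 + 3)*102 = -27*102 = -2754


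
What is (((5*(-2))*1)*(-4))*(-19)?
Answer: -760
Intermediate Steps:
(((5*(-2))*1)*(-4))*(-19) = (-10*1*(-4))*(-19) = -10*(-4)*(-19) = 40*(-19) = -760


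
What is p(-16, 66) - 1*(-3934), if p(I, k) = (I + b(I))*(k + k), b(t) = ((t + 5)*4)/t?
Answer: 2185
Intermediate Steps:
b(t) = (20 + 4*t)/t (b(t) = ((5 + t)*4)/t = (20 + 4*t)/t)
p(I, k) = 2*k*(4 + I + 20/I) (p(I, k) = (I + (4 + 20/I))*(k + k) = (4 + I + 20/I)*(2*k) = 2*k*(4 + I + 20/I))
p(-16, 66) - 1*(-3934) = 2*66*(20 + (-16)**2 + 4*(-16))/(-16) - 1*(-3934) = 2*66*(-1/16)*(20 + 256 - 64) + 3934 = 2*66*(-1/16)*212 + 3934 = -1749 + 3934 = 2185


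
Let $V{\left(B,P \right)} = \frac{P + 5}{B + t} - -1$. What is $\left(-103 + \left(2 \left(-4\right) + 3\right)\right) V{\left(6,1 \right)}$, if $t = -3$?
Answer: $-324$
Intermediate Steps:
$V{\left(B,P \right)} = 1 + \frac{5 + P}{-3 + B}$ ($V{\left(B,P \right)} = \frac{P + 5}{B - 3} - -1 = \frac{5 + P}{-3 + B} + 1 = 1 + \frac{5 + P}{-3 + B}$)
$\left(-103 + \left(2 \left(-4\right) + 3\right)\right) V{\left(6,1 \right)} = \left(-103 + \left(2 \left(-4\right) + 3\right)\right) \frac{2 + 6 + 1}{-3 + 6} = \left(-103 + \left(-8 + 3\right)\right) \frac{1}{3} \cdot 9 = \left(-103 - 5\right) \frac{1}{3} \cdot 9 = \left(-108\right) 3 = -324$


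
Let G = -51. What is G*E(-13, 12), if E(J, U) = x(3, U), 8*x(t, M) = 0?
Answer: 0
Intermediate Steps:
x(t, M) = 0 (x(t, M) = (⅛)*0 = 0)
E(J, U) = 0
G*E(-13, 12) = -51*0 = 0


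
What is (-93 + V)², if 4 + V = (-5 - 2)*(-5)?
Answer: 3844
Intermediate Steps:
V = 31 (V = -4 + (-5 - 2)*(-5) = -4 - 7*(-5) = -4 + 35 = 31)
(-93 + V)² = (-93 + 31)² = (-62)² = 3844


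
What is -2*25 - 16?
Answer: -66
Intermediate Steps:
-2*25 - 16 = -50 - 16 = -66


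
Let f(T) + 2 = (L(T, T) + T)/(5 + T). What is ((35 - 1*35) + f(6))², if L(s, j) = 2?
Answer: 196/121 ≈ 1.6198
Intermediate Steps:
f(T) = -2 + (2 + T)/(5 + T)
((35 - 1*35) + f(6))² = ((35 - 1*35) + (-8 - 1*6)/(5 + 6))² = ((35 - 35) + (-8 - 6)/11)² = (0 + (1/11)*(-14))² = (0 - 14/11)² = (-14/11)² = 196/121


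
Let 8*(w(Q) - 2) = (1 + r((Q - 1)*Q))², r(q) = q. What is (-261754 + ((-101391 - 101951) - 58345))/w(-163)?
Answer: -4187528/714653305 ≈ -0.0058595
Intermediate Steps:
w(Q) = 2 + (1 + Q*(-1 + Q))²/8 (w(Q) = 2 + (1 + (Q - 1)*Q)²/8 = 2 + (1 + (-1 + Q)*Q)²/8 = 2 + (1 + Q*(-1 + Q))²/8)
(-261754 + ((-101391 - 101951) - 58345))/w(-163) = (-261754 + ((-101391 - 101951) - 58345))/(2 + (1 - 163*(-1 - 163))²/8) = (-261754 + (-203342 - 58345))/(2 + (1 - 163*(-164))²/8) = (-261754 - 261687)/(2 + (1 + 26732)²/8) = -523441/(2 + (⅛)*26733²) = -523441/(2 + (⅛)*714653289) = -523441/(2 + 714653289/8) = -523441/714653305/8 = -523441*8/714653305 = -4187528/714653305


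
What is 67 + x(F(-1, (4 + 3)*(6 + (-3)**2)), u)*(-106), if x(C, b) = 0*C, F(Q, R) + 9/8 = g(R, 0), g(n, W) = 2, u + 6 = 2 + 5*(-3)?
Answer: 67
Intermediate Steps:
u = -19 (u = -6 + (2 + 5*(-3)) = -6 + (2 - 15) = -6 - 13 = -19)
F(Q, R) = 7/8 (F(Q, R) = -9/8 + 2 = 7/8)
x(C, b) = 0
67 + x(F(-1, (4 + 3)*(6 + (-3)**2)), u)*(-106) = 67 + 0*(-106) = 67 + 0 = 67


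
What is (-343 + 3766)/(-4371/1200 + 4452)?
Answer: 1369200/1779343 ≈ 0.76950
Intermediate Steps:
(-343 + 3766)/(-4371/1200 + 4452) = 3423/(-4371*1/1200 + 4452) = 3423/(-1457/400 + 4452) = 3423/(1779343/400) = 3423*(400/1779343) = 1369200/1779343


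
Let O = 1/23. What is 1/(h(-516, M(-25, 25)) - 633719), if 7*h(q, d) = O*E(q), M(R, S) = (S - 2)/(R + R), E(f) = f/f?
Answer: -161/102028758 ≈ -1.5780e-6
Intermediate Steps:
E(f) = 1
M(R, S) = (-2 + S)/(2*R) (M(R, S) = (-2 + S)/((2*R)) = (-2 + S)*(1/(2*R)) = (-2 + S)/(2*R))
O = 1/23 ≈ 0.043478
h(q, d) = 1/161 (h(q, d) = ((1/23)*1)/7 = (⅐)*(1/23) = 1/161)
1/(h(-516, M(-25, 25)) - 633719) = 1/(1/161 - 633719) = 1/(-102028758/161) = -161/102028758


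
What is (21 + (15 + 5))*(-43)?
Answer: -1763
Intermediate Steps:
(21 + (15 + 5))*(-43) = (21 + 20)*(-43) = 41*(-43) = -1763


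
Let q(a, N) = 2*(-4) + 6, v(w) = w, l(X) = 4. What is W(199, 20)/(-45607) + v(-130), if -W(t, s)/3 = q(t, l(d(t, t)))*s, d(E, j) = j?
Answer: -5929030/45607 ≈ -130.00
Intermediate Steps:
q(a, N) = -2 (q(a, N) = -8 + 6 = -2)
W(t, s) = 6*s (W(t, s) = -(-6)*s = 6*s)
W(199, 20)/(-45607) + v(-130) = (6*20)/(-45607) - 130 = 120*(-1/45607) - 130 = -120/45607 - 130 = -5929030/45607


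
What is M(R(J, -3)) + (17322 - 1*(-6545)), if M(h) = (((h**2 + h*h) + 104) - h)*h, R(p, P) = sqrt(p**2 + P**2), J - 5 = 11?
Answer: 23602 + 634*sqrt(265) ≈ 33923.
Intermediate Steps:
J = 16 (J = 5 + 11 = 16)
R(p, P) = sqrt(P**2 + p**2)
M(h) = h*(104 - h + 2*h**2) (M(h) = (((h**2 + h**2) + 104) - h)*h = ((2*h**2 + 104) - h)*h = ((104 + 2*h**2) - h)*h = (104 - h + 2*h**2)*h = h*(104 - h + 2*h**2))
M(R(J, -3)) + (17322 - 1*(-6545)) = sqrt((-3)**2 + 16**2)*(104 - sqrt((-3)**2 + 16**2) + 2*(sqrt((-3)**2 + 16**2))**2) + (17322 - 1*(-6545)) = sqrt(9 + 256)*(104 - sqrt(9 + 256) + 2*(sqrt(9 + 256))**2) + (17322 + 6545) = sqrt(265)*(104 - sqrt(265) + 2*(sqrt(265))**2) + 23867 = sqrt(265)*(104 - sqrt(265) + 2*265) + 23867 = sqrt(265)*(104 - sqrt(265) + 530) + 23867 = sqrt(265)*(634 - sqrt(265)) + 23867 = 23867 + sqrt(265)*(634 - sqrt(265))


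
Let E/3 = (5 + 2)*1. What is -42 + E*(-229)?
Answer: -4851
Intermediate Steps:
E = 21 (E = 3*((5 + 2)*1) = 3*(7*1) = 3*7 = 21)
-42 + E*(-229) = -42 + 21*(-229) = -42 - 4809 = -4851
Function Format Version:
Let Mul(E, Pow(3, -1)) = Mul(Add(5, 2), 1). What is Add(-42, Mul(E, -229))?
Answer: -4851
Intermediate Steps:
E = 21 (E = Mul(3, Mul(Add(5, 2), 1)) = Mul(3, Mul(7, 1)) = Mul(3, 7) = 21)
Add(-42, Mul(E, -229)) = Add(-42, Mul(21, -229)) = Add(-42, -4809) = -4851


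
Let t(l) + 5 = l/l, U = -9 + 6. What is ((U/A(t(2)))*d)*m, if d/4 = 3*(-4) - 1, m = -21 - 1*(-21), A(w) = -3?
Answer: 0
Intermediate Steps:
U = -3
t(l) = -4 (t(l) = -5 + l/l = -5 + 1 = -4)
m = 0 (m = -21 + 21 = 0)
d = -52 (d = 4*(3*(-4) - 1) = 4*(-12 - 1) = 4*(-13) = -52)
((U/A(t(2)))*d)*m = (-3/(-3)*(-52))*0 = (-3*(-⅓)*(-52))*0 = (1*(-52))*0 = -52*0 = 0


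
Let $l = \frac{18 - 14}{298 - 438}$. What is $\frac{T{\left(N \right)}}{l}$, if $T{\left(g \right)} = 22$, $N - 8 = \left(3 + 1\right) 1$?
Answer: $-770$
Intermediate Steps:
$N = 12$ ($N = 8 + \left(3 + 1\right) 1 = 8 + 4 \cdot 1 = 8 + 4 = 12$)
$l = - \frac{1}{35}$ ($l = \frac{4}{-140} = 4 \left(- \frac{1}{140}\right) = - \frac{1}{35} \approx -0.028571$)
$\frac{T{\left(N \right)}}{l} = \frac{22}{- \frac{1}{35}} = 22 \left(-35\right) = -770$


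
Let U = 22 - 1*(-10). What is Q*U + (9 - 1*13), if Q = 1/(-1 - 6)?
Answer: -60/7 ≈ -8.5714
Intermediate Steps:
U = 32 (U = 22 + 10 = 32)
Q = -1/7 (Q = 1/(-7) = -1/7 ≈ -0.14286)
Q*U + (9 - 1*13) = -1/7*32 + (9 - 1*13) = -32/7 + (9 - 13) = -32/7 - 4 = -60/7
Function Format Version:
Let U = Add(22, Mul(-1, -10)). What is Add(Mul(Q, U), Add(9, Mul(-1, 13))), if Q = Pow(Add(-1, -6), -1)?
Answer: Rational(-60, 7) ≈ -8.5714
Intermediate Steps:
U = 32 (U = Add(22, 10) = 32)
Q = Rational(-1, 7) (Q = Pow(-7, -1) = Rational(-1, 7) ≈ -0.14286)
Add(Mul(Q, U), Add(9, Mul(-1, 13))) = Add(Mul(Rational(-1, 7), 32), Add(9, Mul(-1, 13))) = Add(Rational(-32, 7), Add(9, -13)) = Add(Rational(-32, 7), -4) = Rational(-60, 7)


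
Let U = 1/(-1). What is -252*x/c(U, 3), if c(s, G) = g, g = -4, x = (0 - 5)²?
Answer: 1575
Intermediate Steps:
x = 25 (x = (-5)² = 25)
U = -1 (U = 1*(-1) = -1)
c(s, G) = -4
-252*x/c(U, 3) = -6300/(-4) = -6300*(-1)/4 = -252*(-25/4) = 1575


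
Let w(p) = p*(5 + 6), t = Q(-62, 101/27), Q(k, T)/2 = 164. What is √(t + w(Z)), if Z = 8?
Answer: 4*√26 ≈ 20.396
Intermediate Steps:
Q(k, T) = 328 (Q(k, T) = 2*164 = 328)
t = 328
w(p) = 11*p (w(p) = p*11 = 11*p)
√(t + w(Z)) = √(328 + 11*8) = √(328 + 88) = √416 = 4*√26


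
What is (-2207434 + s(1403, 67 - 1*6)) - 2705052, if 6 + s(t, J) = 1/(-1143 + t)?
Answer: -1277247919/260 ≈ -4.9125e+6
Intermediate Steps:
s(t, J) = -6 + 1/(-1143 + t)
(-2207434 + s(1403, 67 - 1*6)) - 2705052 = (-2207434 + (6859 - 6*1403)/(-1143 + 1403)) - 2705052 = (-2207434 + (6859 - 8418)/260) - 2705052 = (-2207434 + (1/260)*(-1559)) - 2705052 = (-2207434 - 1559/260) - 2705052 = -573934399/260 - 2705052 = -1277247919/260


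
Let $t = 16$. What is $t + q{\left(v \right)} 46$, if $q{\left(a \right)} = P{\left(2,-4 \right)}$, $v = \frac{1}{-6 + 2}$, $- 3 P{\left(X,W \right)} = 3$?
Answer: $-30$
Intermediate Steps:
$P{\left(X,W \right)} = -1$ ($P{\left(X,W \right)} = \left(- \frac{1}{3}\right) 3 = -1$)
$v = - \frac{1}{4}$ ($v = \frac{1}{-4} = - \frac{1}{4} \approx -0.25$)
$q{\left(a \right)} = -1$
$t + q{\left(v \right)} 46 = 16 - 46 = -30$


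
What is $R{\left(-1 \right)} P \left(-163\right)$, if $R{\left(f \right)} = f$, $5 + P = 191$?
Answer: $30318$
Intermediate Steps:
$P = 186$ ($P = -5 + 191 = 186$)
$R{\left(-1 \right)} P \left(-163\right) = \left(-1\right) 186 \left(-163\right) = \left(-186\right) \left(-163\right) = 30318$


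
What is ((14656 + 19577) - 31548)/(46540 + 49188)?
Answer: 2685/95728 ≈ 0.028048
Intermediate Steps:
((14656 + 19577) - 31548)/(46540 + 49188) = (34233 - 31548)/95728 = 2685*(1/95728) = 2685/95728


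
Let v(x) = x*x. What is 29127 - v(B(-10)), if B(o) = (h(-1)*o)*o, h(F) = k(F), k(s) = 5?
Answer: -220873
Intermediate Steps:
h(F) = 5
B(o) = 5*o² (B(o) = (5*o)*o = 5*o²)
v(x) = x²
29127 - v(B(-10)) = 29127 - (5*(-10)²)² = 29127 - (5*100)² = 29127 - 1*500² = 29127 - 1*250000 = 29127 - 250000 = -220873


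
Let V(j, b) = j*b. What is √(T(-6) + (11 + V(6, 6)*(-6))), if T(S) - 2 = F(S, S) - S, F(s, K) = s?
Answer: I*√203 ≈ 14.248*I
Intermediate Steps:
V(j, b) = b*j
T(S) = 2 (T(S) = 2 + (S - S) = 2 + 0 = 2)
√(T(-6) + (11 + V(6, 6)*(-6))) = √(2 + (11 + (6*6)*(-6))) = √(2 + (11 + 36*(-6))) = √(2 + (11 - 216)) = √(2 - 205) = √(-203) = I*√203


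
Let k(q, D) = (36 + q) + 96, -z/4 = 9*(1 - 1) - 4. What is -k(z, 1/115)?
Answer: -148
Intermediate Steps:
z = 16 (z = -4*(9*(1 - 1) - 4) = -4*(9*0 - 4) = -4*(0 - 4) = -4*(-4) = 16)
k(q, D) = 132 + q
-k(z, 1/115) = -(132 + 16) = -1*148 = -148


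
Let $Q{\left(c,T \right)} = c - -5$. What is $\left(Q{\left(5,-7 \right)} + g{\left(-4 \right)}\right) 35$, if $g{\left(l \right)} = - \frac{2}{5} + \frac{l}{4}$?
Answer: $301$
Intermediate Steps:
$g{\left(l \right)} = - \frac{2}{5} + \frac{l}{4}$ ($g{\left(l \right)} = \left(-2\right) \frac{1}{5} + l \frac{1}{4} = - \frac{2}{5} + \frac{l}{4}$)
$Q{\left(c,T \right)} = 5 + c$ ($Q{\left(c,T \right)} = c + 5 = 5 + c$)
$\left(Q{\left(5,-7 \right)} + g{\left(-4 \right)}\right) 35 = \left(\left(5 + 5\right) + \left(- \frac{2}{5} + \frac{1}{4} \left(-4\right)\right)\right) 35 = \left(10 - \frac{7}{5}\right) 35 = \frac{43}{5} \cdot 35 = 301$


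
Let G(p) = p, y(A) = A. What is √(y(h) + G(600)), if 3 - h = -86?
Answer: √689 ≈ 26.249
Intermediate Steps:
h = 89 (h = 3 - 1*(-86) = 3 + 86 = 89)
√(y(h) + G(600)) = √(89 + 600) = √689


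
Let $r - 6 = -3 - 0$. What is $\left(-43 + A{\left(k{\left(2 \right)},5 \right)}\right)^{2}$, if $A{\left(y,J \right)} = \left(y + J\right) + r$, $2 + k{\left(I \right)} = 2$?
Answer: $1225$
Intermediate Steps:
$k{\left(I \right)} = 0$ ($k{\left(I \right)} = -2 + 2 = 0$)
$r = 3$ ($r = 6 - 3 = 3$)
$A{\left(y,J \right)} = 3 + J + y$ ($A{\left(y,J \right)} = \left(y + J\right) + 3 = \left(J + y\right) + 3 = 3 + J + y$)
$\left(-43 + A{\left(k{\left(2 \right)},5 \right)}\right)^{2} = \left(-43 + \left(3 + 5 + 0\right)\right)^{2} = \left(-43 + 8\right)^{2} = \left(-35\right)^{2} = 1225$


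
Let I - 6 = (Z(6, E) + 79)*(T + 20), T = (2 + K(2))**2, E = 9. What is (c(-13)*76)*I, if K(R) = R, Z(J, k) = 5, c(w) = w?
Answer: -2993640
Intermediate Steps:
T = 16 (T = (2 + 2)**2 = 4**2 = 16)
I = 3030 (I = 6 + (5 + 79)*(16 + 20) = 6 + 84*36 = 6 + 3024 = 3030)
(c(-13)*76)*I = -13*76*3030 = -988*3030 = -2993640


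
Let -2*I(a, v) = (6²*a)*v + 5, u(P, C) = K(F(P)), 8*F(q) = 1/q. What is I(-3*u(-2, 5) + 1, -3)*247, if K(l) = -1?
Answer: 105469/2 ≈ 52735.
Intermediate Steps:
F(q) = 1/(8*q)
u(P, C) = -1
I(a, v) = -5/2 - 18*a*v (I(a, v) = -((6²*a)*v + 5)/2 = -((36*a)*v + 5)/2 = -(36*a*v + 5)/2 = -(5 + 36*a*v)/2 = -5/2 - 18*a*v)
I(-3*u(-2, 5) + 1, -3)*247 = (-5/2 - 18*(-3*(-1) + 1)*(-3))*247 = (-5/2 - 18*(3 + 1)*(-3))*247 = (-5/2 - 18*4*(-3))*247 = (-5/2 + 216)*247 = (427/2)*247 = 105469/2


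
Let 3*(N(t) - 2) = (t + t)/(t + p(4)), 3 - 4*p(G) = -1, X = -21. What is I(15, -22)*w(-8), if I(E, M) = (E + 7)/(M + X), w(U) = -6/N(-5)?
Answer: 792/731 ≈ 1.0834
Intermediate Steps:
p(G) = 1 (p(G) = 3/4 - 1/4*(-1) = 3/4 + 1/4 = 1)
N(t) = 2 + 2*t/(3*(1 + t)) (N(t) = 2 + ((t + t)/(t + 1))/3 = 2 + ((2*t)/(1 + t))/3 = 2 + (2*t/(1 + t))/3 = 2 + 2*t/(3*(1 + t)))
w(U) = -36/17 (w(U) = -6*3*(1 - 5)/(2*(3 + 4*(-5))) = -6*(-6/(3 - 20)) = -6/((2/3)*(-1/4)*(-17)) = -6/17/6 = -6*6/17 = -36/17)
I(E, M) = (7 + E)/(-21 + M) (I(E, M) = (E + 7)/(M - 21) = (7 + E)/(-21 + M))
I(15, -22)*w(-8) = ((7 + 15)/(-21 - 22))*(-36/17) = (22/(-43))*(-36/17) = -1/43*22*(-36/17) = -22/43*(-36/17) = 792/731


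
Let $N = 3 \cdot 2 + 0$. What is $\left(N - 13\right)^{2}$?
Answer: $49$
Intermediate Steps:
$N = 6$ ($N = 6 + 0 = 6$)
$\left(N - 13\right)^{2} = \left(6 - 13\right)^{2} = \left(-7\right)^{2} = 49$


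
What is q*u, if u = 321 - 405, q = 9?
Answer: -756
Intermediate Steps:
u = -84
q*u = 9*(-84) = -756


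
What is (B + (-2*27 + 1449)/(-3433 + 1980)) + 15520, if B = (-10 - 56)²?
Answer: 28878433/1453 ≈ 19875.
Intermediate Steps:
B = 4356 (B = (-66)² = 4356)
(B + (-2*27 + 1449)/(-3433 + 1980)) + 15520 = (4356 + (-2*27 + 1449)/(-3433 + 1980)) + 15520 = (4356 + (-54 + 1449)/(-1453)) + 15520 = (4356 + 1395*(-1/1453)) + 15520 = (4356 - 1395/1453) + 15520 = 6327873/1453 + 15520 = 28878433/1453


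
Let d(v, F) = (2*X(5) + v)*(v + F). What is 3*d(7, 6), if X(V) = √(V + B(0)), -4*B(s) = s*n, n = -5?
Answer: 273 + 78*√5 ≈ 447.41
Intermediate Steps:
B(s) = 5*s/4 (B(s) = -s*(-5)/4 = -(-5)*s/4 = 5*s/4)
X(V) = √V (X(V) = √(V + (5/4)*0) = √(V + 0) = √V)
d(v, F) = (F + v)*(v + 2*√5) (d(v, F) = (2*√5 + v)*(v + F) = (v + 2*√5)*(F + v) = (F + v)*(v + 2*√5))
3*d(7, 6) = 3*(7² + 6*7 + 2*6*√5 + 2*7*√5) = 3*(49 + 42 + 12*√5 + 14*√5) = 3*(91 + 26*√5) = 273 + 78*√5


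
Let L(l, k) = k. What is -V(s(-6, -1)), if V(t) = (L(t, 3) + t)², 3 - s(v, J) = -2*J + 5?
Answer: -1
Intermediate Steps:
s(v, J) = -2 + 2*J (s(v, J) = 3 - (-2*J + 5) = 3 - (5 - 2*J) = 3 + (-5 + 2*J) = -2 + 2*J)
V(t) = (3 + t)²
-V(s(-6, -1)) = -(3 + (-2 + 2*(-1)))² = -(3 + (-2 - 2))² = -(3 - 4)² = -1*(-1)² = -1*1 = -1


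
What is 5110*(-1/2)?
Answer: -2555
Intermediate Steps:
5110*(-1/2) = -2555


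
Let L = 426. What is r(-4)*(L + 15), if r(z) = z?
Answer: -1764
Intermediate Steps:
r(-4)*(L + 15) = -4*(426 + 15) = -4*441 = -1764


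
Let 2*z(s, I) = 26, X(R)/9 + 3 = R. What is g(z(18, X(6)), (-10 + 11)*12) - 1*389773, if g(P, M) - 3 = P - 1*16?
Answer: -389773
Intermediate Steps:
X(R) = -27 + 9*R
z(s, I) = 13 (z(s, I) = (½)*26 = 13)
g(P, M) = -13 + P (g(P, M) = 3 + (P - 1*16) = 3 + (P - 16) = 3 + (-16 + P) = -13 + P)
g(z(18, X(6)), (-10 + 11)*12) - 1*389773 = (-13 + 13) - 1*389773 = 0 - 389773 = -389773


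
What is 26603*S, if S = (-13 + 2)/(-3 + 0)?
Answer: 292633/3 ≈ 97544.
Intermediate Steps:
S = 11/3 (S = -11/(-3) = -11*(-1/3) = 11/3 ≈ 3.6667)
26603*S = 26603*(11/3) = 292633/3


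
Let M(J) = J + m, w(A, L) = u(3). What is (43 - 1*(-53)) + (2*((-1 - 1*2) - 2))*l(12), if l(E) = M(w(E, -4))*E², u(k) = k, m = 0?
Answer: -4224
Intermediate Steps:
w(A, L) = 3
M(J) = J (M(J) = J + 0 = J)
l(E) = 3*E²
(43 - 1*(-53)) + (2*((-1 - 1*2) - 2))*l(12) = (43 - 1*(-53)) + (2*((-1 - 1*2) - 2))*(3*12²) = (43 + 53) + (2*((-1 - 2) - 2))*(3*144) = 96 + (2*(-3 - 2))*432 = 96 + (2*(-5))*432 = 96 - 10*432 = 96 - 4320 = -4224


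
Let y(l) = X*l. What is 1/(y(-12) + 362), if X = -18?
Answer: 1/578 ≈ 0.0017301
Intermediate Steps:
y(l) = -18*l
1/(y(-12) + 362) = 1/(-18*(-12) + 362) = 1/(216 + 362) = 1/578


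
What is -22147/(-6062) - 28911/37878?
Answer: 55302132/19134703 ≈ 2.8901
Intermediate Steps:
-22147/(-6062) - 28911/37878 = -22147*(-1/6062) - 28911*1/37878 = 22147/6062 - 9637/12626 = 55302132/19134703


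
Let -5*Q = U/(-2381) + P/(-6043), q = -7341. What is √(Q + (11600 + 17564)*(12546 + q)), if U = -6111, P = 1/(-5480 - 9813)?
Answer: 7*√149996490632175772469681150186/220041541219 ≈ 12321.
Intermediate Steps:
P = -1/15293 (P = 1/(-15293) = -1/15293 ≈ -6.5389e-5)
Q = -112950345574/220041541219 (Q = -(-6111/(-2381) - 1/15293/(-6043))/5 = -(-6111*(-1/2381) - 1/15293*(-1/6043))/5 = -(6111/2381 + 1/92415599)/5 = -⅕*564751727870/220041541219 = -112950345574/220041541219 ≈ -0.51331)
√(Q + (11600 + 17564)*(12546 + q)) = √(-112950345574/220041541219 + (11600 + 17564)*(12546 - 7341)) = √(-112950345574/220041541219 + 29164*5205) = √(-112950345574/220041541219 + 151798620) = √(33402002186766972206/220041541219) = 7*√149996490632175772469681150186/220041541219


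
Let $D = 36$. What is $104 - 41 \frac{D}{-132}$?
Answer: $\frac{1267}{11} \approx 115.18$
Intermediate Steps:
$104 - 41 \frac{D}{-132} = 104 - 41 \frac{36}{-132} = 104 - 41 \cdot 36 \left(- \frac{1}{132}\right) = 104 - - \frac{123}{11} = 104 + \frac{123}{11} = \frac{1267}{11}$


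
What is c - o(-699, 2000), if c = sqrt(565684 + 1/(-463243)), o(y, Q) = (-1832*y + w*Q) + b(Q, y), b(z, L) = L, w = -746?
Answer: 212131 + 27*sqrt(166519116434737)/463243 ≈ 2.1288e+5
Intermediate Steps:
o(y, Q) = -1831*y - 746*Q (o(y, Q) = (-1832*y - 746*Q) + y = -1831*y - 746*Q)
c = 27*sqrt(166519116434737)/463243 (c = sqrt(565684 - 1/463243) = sqrt(262049153211/463243) = 27*sqrt(166519116434737)/463243 ≈ 752.12)
c - o(-699, 2000) = 27*sqrt(166519116434737)/463243 - (-1831*(-699) - 746*2000) = 27*sqrt(166519116434737)/463243 - (1279869 - 1492000) = 27*sqrt(166519116434737)/463243 - 1*(-212131) = 27*sqrt(166519116434737)/463243 + 212131 = 212131 + 27*sqrt(166519116434737)/463243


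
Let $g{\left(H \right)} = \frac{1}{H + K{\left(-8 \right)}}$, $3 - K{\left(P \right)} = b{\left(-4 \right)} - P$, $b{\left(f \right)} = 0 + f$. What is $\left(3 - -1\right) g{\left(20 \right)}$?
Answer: $\frac{4}{19} \approx 0.21053$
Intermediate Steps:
$b{\left(f \right)} = f$
$K{\left(P \right)} = 7 + P$ ($K{\left(P \right)} = 3 - \left(-4 - P\right) = 3 + \left(4 + P\right) = 7 + P$)
$g{\left(H \right)} = \frac{1}{-1 + H}$ ($g{\left(H \right)} = \frac{1}{H + \left(7 - 8\right)} = \frac{1}{H - 1} = \frac{1}{-1 + H}$)
$\left(3 - -1\right) g{\left(20 \right)} = \frac{3 - -1}{-1 + 20} = \frac{3 + 1}{19} = 4 \cdot \frac{1}{19} = \frac{4}{19}$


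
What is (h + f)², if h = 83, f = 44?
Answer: 16129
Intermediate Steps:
(h + f)² = (83 + 44)² = 127² = 16129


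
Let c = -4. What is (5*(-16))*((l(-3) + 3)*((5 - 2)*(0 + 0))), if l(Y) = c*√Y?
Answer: 0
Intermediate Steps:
l(Y) = -4*√Y
(5*(-16))*((l(-3) + 3)*((5 - 2)*(0 + 0))) = (5*(-16))*((-4*I*√3 + 3)*((5 - 2)*(0 + 0))) = -80*(-4*I*√3 + 3)*3*0 = -80*(-4*I*√3 + 3)*0 = -80*(3 - 4*I*√3)*0 = -80*0 = 0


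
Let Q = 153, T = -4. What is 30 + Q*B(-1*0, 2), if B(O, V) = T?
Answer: -582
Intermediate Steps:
B(O, V) = -4
30 + Q*B(-1*0, 2) = 30 + 153*(-4) = 30 - 612 = -582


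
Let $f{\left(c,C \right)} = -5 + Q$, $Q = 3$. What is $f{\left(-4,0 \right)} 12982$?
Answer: $-25964$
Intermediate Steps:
$f{\left(c,C \right)} = -2$ ($f{\left(c,C \right)} = -5 + 3 = -2$)
$f{\left(-4,0 \right)} 12982 = \left(-2\right) 12982 = -25964$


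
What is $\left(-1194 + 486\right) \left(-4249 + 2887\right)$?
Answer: $964296$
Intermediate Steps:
$\left(-1194 + 486\right) \left(-4249 + 2887\right) = \left(-708\right) \left(-1362\right) = 964296$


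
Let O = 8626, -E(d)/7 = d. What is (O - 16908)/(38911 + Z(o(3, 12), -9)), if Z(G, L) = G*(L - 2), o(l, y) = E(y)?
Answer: -8282/39835 ≈ -0.20791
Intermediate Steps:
E(d) = -7*d
o(l, y) = -7*y
Z(G, L) = G*(-2 + L)
(O - 16908)/(38911 + Z(o(3, 12), -9)) = (8626 - 16908)/(38911 + (-7*12)*(-2 - 9)) = -8282/(38911 - 84*(-11)) = -8282/(38911 + 924) = -8282/39835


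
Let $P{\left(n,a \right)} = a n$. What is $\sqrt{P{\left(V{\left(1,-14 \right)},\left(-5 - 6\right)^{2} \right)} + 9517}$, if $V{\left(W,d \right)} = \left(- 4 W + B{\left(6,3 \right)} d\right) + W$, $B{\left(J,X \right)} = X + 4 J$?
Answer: $2 i \sqrt{9146} \approx 191.27 i$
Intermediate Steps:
$V{\left(W,d \right)} = - 3 W + 27 d$ ($V{\left(W,d \right)} = \left(- 4 W + \left(3 + 4 \cdot 6\right) d\right) + W = \left(- 4 W + \left(3 + 24\right) d\right) + W = \left(- 4 W + 27 d\right) + W = - 3 W + 27 d$)
$\sqrt{P{\left(V{\left(1,-14 \right)},\left(-5 - 6\right)^{2} \right)} + 9517} = \sqrt{\left(-5 - 6\right)^{2} \left(\left(-3\right) 1 + 27 \left(-14\right)\right) + 9517} = \sqrt{\left(-11\right)^{2} \left(-3 - 378\right) + 9517} = \sqrt{121 \left(-381\right) + 9517} = \sqrt{-46101 + 9517} = \sqrt{-36584} = 2 i \sqrt{9146}$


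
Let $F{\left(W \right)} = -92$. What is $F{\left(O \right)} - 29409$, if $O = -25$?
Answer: $-29501$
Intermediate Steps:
$F{\left(O \right)} - 29409 = -92 - 29409 = -29501$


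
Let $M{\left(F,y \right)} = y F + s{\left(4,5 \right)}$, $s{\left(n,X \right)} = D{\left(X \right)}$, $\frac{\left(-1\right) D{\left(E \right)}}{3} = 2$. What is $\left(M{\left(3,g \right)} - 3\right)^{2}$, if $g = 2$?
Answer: $9$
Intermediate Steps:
$D{\left(E \right)} = -6$ ($D{\left(E \right)} = \left(-3\right) 2 = -6$)
$s{\left(n,X \right)} = -6$
$M{\left(F,y \right)} = -6 + F y$ ($M{\left(F,y \right)} = y F - 6 = F y - 6 = -6 + F y$)
$\left(M{\left(3,g \right)} - 3\right)^{2} = \left(\left(-6 + 3 \cdot 2\right) - 3\right)^{2} = \left(\left(-6 + 6\right) - 3\right)^{2} = \left(0 - 3\right)^{2} = \left(-3\right)^{2} = 9$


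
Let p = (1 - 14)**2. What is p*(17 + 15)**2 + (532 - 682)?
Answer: 172906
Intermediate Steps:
p = 169 (p = (-13)**2 = 169)
p*(17 + 15)**2 + (532 - 682) = 169*(17 + 15)**2 + (532 - 682) = 169*32**2 - 150 = 169*1024 - 150 = 173056 - 150 = 172906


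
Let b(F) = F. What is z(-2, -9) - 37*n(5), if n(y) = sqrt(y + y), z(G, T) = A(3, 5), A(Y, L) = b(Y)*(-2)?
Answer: -6 - 37*sqrt(10) ≈ -123.00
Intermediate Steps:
A(Y, L) = -2*Y (A(Y, L) = Y*(-2) = -2*Y)
z(G, T) = -6 (z(G, T) = -2*3 = -6)
n(y) = sqrt(2)*sqrt(y) (n(y) = sqrt(2*y) = sqrt(2)*sqrt(y))
z(-2, -9) - 37*n(5) = -6 - 37*sqrt(2)*sqrt(5) = -6 - 37*sqrt(10)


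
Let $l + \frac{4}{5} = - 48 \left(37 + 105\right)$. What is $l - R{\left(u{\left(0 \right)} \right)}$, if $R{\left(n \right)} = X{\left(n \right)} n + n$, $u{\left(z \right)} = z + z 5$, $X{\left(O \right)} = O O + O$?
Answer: $- \frac{34084}{5} \approx -6816.8$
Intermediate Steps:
$X{\left(O \right)} = O + O^{2}$ ($X{\left(O \right)} = O^{2} + O = O + O^{2}$)
$l = - \frac{34084}{5}$ ($l = - \frac{4}{5} - 48 \left(37 + 105\right) = - \frac{4}{5} - 6816 = - \frac{34084}{5} \approx -6816.8$)
$u{\left(z \right)} = 6 z$ ($u{\left(z \right)} = z + 5 z = 6 z$)
$R{\left(n \right)} = n + n^{2} \left(1 + n\right)$ ($R{\left(n \right)} = n \left(1 + n\right) n + n = n^{2} \left(1 + n\right) + n = n + n^{2} \left(1 + n\right)$)
$l - R{\left(u{\left(0 \right)} \right)} = - \frac{34084}{5} - 6 \cdot 0 \left(1 + 6 \cdot 0 \left(1 + 6 \cdot 0\right)\right) = - \frac{34084}{5} - 0 \left(1 + 0 \left(1 + 0\right)\right) = - \frac{34084}{5} - 0 \left(1 + 0 \cdot 1\right) = - \frac{34084}{5} - 0 \left(1 + 0\right) = - \frac{34084}{5} - 0 \cdot 1 = - \frac{34084}{5} - 0 = - \frac{34084}{5} + 0 = - \frac{34084}{5}$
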